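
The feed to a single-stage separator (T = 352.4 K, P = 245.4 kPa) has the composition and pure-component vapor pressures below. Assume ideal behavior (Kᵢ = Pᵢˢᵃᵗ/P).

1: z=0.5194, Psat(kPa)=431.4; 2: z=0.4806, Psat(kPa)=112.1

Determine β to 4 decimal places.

β = 0.3221

Raoult's law: Kᵢ = Pᵢˢᵃᵗ/P = Pᵢˢᵃᵗ/245.4.
  K_1 = 431.4/245.4 = 1.757946, K_2 = 112.1/245.4 = 0.456805
Rachford–Rice: g(β) = Σ zᵢ(Kᵢ−1)/(1+β(Kᵢ−1)) = 0.
Feasibility: ΣzᵢKᵢ = 1.1326, Σzᵢ/Kᵢ = 1.3475 — both > 1, two phases present.
Binary case is linear: z₁(K₁−1)(1+β(K₂−1)) + z₂(K₂−1)(1+β(K₁−1)) = 0
⇒ β = [z₁(K₁−1)+z₂(K₂−1)] / [−(K₁−1)(K₂−1)] = 0.13262/0.41171 = 0.3221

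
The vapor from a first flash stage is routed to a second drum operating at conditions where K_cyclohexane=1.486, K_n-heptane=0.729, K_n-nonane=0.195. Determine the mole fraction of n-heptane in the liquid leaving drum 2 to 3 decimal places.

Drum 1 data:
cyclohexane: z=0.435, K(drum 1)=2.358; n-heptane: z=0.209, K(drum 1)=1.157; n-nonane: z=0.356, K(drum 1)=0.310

Drum 1:
Rachford–Rice: g(ψ₁) = Σ zᵢ(Kᵢ−1)/(1+ψ₁(Kᵢ−1)) = 0.
Feasibility: ΣzᵢKᵢ = 1.378, Σzᵢ/Kᵢ = 1.514 — both > 1, two phases present.
Newton iteration, ψ₁⁰ = 0.5:
  ψ₁ = 0.500: g = 0.0072, g' = -0.684 → ψ₁ = 0.511
Converged at ψ₁ = 0.511.
Drum-1 compositions:
  cyclohexane: x = 0.257, y = 0.606
  n-heptane: x = 0.193, y = 0.224
  n-nonane: x = 0.550, y = 0.170
Drum-2 feed = drum-1 vapor: z₂ = (0.6057, 0.2239, 0.1704).
Drum 2:
Rachford–Rice: g(ψ₂) = Σ zᵢ(Kᵢ−1)/(1+ψ₂(Kᵢ−1)) = 0.
Check two-phase: ΣzᵢKᵢ = 1.097 > 1 and Σzᵢ/Kᵢ = 1.588 > 1, so g(0) = 0.097 > 0 and g(1) = -0.588 < 0.
Newton–Raphson from ψ₂ = 0.5:
  ψ₂ = 0.500: g = -0.0629, g' = -0.424 → ψ₂ = 0.352
  ψ₂ = 0.352: g = -0.0069, g' = -0.339 → ψ₂ = 0.331
Converged at ψ₂ = 0.331.
  cyclohexane: x = 0.522, y = 0.775
  n-heptane: x = 0.246, y = 0.179
  n-nonane: x = 0.232, y = 0.045

x_n-heptane (drum 2) = 0.246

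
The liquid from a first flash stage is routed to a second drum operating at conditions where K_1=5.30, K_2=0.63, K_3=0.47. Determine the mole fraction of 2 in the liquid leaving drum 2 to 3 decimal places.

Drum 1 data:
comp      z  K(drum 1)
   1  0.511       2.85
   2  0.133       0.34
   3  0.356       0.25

x_2 (drum 2) = 0.221

Drum 1:
Material balance + equilibrium reduce to Σ zᵢ(Kᵢ−1)/(1+ψ₁(Kᵢ−1)) = 0.
Check two-phase: ΣzᵢKᵢ = 1.591 > 1 and Σzᵢ/Kᵢ = 1.994 > 1, so g(0) = 0.591 > 0 and g(1) = -0.994 < 0.
Newton iteration, ψ₁⁰ = 0.5:
  ψ₁ = 0.500: g = -0.0671, g' = -1.114 → ψ₁ = 0.440
  ψ₁ = 0.440: g = -0.0008, g' = -1.093 → ψ₁ = 0.439
Converged at ψ₁ = 0.439.
Drum-1 compositions:
  1: x = 0.282, y = 0.804
  2: x = 0.187, y = 0.064
  3: x = 0.531, y = 0.133
Drum-2 feed = drum-1 liquid: z₂ = (0.2820, 0.1873, 0.5308).
Drum 2:
Let ψ₂ = V/F and solve Σ zᵢ(Kᵢ−1)/(1+ψ₂(Kᵢ−1)) = 0.
g(0) = ΣzᵢKᵢ − 1 = 0.862 and g(1) = 1 − Σzᵢ/Kᵢ = -0.480, so a root lies in (0, 1).
Iterate (Newton) starting at ψ₂ = 0.55:
  ψ₂ = 0.550: g = -0.1237, g' = -0.798 → ψ₂ = 0.395
  ψ₂ = 0.395: g = 0.0124, g' = -0.990 → ψ₂ = 0.408
Converged at ψ₂ = 0.408.
  1: x = 0.102, y = 0.543
  2: x = 0.221, y = 0.139
  3: x = 0.677, y = 0.318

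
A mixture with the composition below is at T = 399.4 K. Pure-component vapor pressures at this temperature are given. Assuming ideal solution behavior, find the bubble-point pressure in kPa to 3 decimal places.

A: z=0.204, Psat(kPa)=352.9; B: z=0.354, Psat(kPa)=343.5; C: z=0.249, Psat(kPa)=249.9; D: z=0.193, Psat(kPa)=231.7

Pbub = 300.534 kPa

At the bubble point ψ → 0, so ΣzᵢKᵢ = 1 with Kᵢ = Pᵢˢᵃᵗ/P ⇒ P = ΣzᵢPᵢˢᵃᵗ.
P = 0.204·352.9 + 0.354·343.5 + 0.249·249.9 + 0.193·231.7 = 300.534 kPa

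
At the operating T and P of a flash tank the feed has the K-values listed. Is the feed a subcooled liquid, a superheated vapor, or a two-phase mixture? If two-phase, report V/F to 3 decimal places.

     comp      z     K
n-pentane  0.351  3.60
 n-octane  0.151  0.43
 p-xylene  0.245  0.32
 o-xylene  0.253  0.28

two-phase, V/F = 0.273

ΣzᵢKᵢ = 1.478; Σzᵢ/Kᵢ = 2.118.
Both exceed 1, so a two-phase solution exists.
Material balance + equilibrium reduce to Σ zᵢ(Kᵢ−1)/(1+ψ(Kᵢ−1)) = 0.
Newton–Raphson from ψ = 0.5:
  ψ = 0.500: g = -0.2606, g' = -1.125 → ψ = 0.268
  ψ = 0.268: g = 0.0065, g' = -1.263 → ψ = 0.273
Converged at ψ = 0.273.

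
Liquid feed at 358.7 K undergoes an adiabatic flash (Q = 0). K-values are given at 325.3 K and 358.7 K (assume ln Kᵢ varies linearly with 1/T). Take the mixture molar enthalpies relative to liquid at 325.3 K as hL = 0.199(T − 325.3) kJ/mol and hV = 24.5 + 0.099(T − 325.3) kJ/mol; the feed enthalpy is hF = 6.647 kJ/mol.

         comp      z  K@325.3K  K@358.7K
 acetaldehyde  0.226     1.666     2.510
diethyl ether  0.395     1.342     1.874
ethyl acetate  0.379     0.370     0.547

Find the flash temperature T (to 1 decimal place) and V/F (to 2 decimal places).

T = 328.0 K, V/F = 0.25

Adiabatic flash: solve Rachford–Rice at each trial T, then check hF = ψ·hV(T) + (1−ψ)·hL(T).
  T = 325.3 K: K = (1.666, 1.342, 0.370), RR gives ψ = 0.155, H_out = 3.806 kJ/mol
  T = 358.7 K: K = (2.510, 1.874, 0.547), RR gives ψ = 1.000, H_out = 27.807 kJ/mol
  T = 342.0 K: K = (2.065, 1.599, 0.454), RR gives ψ = 0.631, H_out = 17.736 kJ/mol
  T = 333.6 K: K = (1.859, 1.467, 0.411), RR gives ψ = 0.420, H_out = 11.602 kJ/mol
  T = 329.5 K: K = (1.762, 1.405, 0.390), RR gives ψ = 0.300, H_out = 8.058 kJ/mol
  T = 327.4 K: K = (1.714, 1.373, 0.380), RR gives ψ = 0.231, H_out = 6.028 kJ/mol
Linear interpolation between T = 327.4 (H_out = 6.028) and T = 329.5 (H_out = 8.058) on hF = 6.647 gives T ≈ 328.0 K, at which ψ = 0.25.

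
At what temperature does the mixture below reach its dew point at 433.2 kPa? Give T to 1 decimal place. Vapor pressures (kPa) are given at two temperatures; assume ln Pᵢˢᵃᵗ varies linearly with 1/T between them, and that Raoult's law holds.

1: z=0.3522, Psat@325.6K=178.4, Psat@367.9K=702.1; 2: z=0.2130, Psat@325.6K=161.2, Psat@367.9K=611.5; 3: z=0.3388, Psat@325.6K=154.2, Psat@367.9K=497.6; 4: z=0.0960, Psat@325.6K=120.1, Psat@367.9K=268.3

Dew-point temperature: Σzᵢ·P/Pᵢˢᵃᵗ(T) = 1. Interpolate ln Pᵢˢᵃᵗ = aᵢ + bᵢ/T.
  T = 325.6 K: ΣzᵢP/Pᵢˢᵃᵗ = 2.7257
  T = 367.9 K: ΣzᵢP/Pᵢˢᵃᵗ = 0.8182
  T = 346.8 K: ΣzᵢP/Pᵢˢᵃᵗ = 1.4309
  T = 357.4 K: ΣzᵢP/Pᵢˢᵃᵗ = 1.0706
  T = 362.6 K: ΣzᵢP/Pᵢˢᵃᵗ = 0.9350
  T = 360.0 K: ΣzᵢP/Pᵢˢᵃᵗ = 0.9999
Interpolating between 357.4 K and 360.0 K gives T ≈ 360.0 K.

T = 360.0 K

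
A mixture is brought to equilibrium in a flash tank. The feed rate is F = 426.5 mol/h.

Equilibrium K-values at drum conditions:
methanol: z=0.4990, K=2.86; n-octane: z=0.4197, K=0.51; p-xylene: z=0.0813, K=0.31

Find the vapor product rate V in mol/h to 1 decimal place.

V = 287.4 mol/h

Let β = V/F and solve Σ zᵢ(Kᵢ−1)/(1+β(Kᵢ−1)) = 0.
Feasibility: ΣzᵢKᵢ = 1.6664, Σzᵢ/Kᵢ = 1.2597 — both > 1, two phases present.
Newton iteration, β⁰ = 0.33:
  β = 0.3300: g = 0.25717, g' = -0.8712 → β = 0.6252
  β = 0.6252: g = 0.03399, g' = -0.6982 → β = 0.6739
Converged at β = 0.6739.
Then V = β·F = 0.6739·426.5 = 287.4 mol/h and L = F − V = 139.1 mol/h.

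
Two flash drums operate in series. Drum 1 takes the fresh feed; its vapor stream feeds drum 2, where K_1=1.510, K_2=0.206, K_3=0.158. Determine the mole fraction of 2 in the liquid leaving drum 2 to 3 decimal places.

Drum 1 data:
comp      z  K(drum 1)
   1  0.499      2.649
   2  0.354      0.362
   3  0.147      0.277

Drum 1:
Material balance + equilibrium reduce to Σ zᵢ(Kᵢ−1)/(1+ψ₁(Kᵢ−1)) = 0.
Check two-phase: ΣzᵢKᵢ = 1.491 > 1 and Σzᵢ/Kᵢ = 1.697 > 1, so g(0) = 0.491 > 0 and g(1) = -0.697 < 0.
Iterate (Newton) starting at ψ₁ = 0.48:
  ψ₁ = 0.480: g = -0.0290, g' = -0.902 → ψ₁ = 0.448
Converged at ψ₁ = 0.448.
Drum-1 compositions:
  1: x = 0.287, y = 0.760
  2: x = 0.496, y = 0.179
  3: x = 0.217, y = 0.060
Drum-2 feed = drum-1 vapor: z₂ = (0.7604, 0.1794, 0.0602).
Drum 2:
Newton–Raphson from ψ₂ = 0.5:
  ψ₂ = 0.500: g = -0.0148, g' = -0.564 → ψ₂ = 0.474
  ψ₂ = 0.474: g = -0.0004, g' = -0.537 → ψ₂ = 0.473
Converged at ψ₂ = 0.473.
  1: x = 0.613, y = 0.925
  2: x = 0.287, y = 0.059
  3: x = 0.100, y = 0.016

x_2 (drum 2) = 0.287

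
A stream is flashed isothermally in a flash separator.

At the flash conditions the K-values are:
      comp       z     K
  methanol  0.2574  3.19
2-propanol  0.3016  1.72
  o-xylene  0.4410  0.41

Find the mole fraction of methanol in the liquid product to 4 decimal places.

x_methanol = 0.1124

Rachford–Rice: g(ψ) = Σ zᵢ(Kᵢ−1)/(1+ψ(Kᵢ−1)) = 0.
Check two-phase: ΣzᵢKᵢ = 1.5207 > 1 and Σzᵢ/Kᵢ = 1.3316 > 1, so g(0) = 0.5207 > 0 and g(1) = -0.3316 < 0.
Newton iteration, ψ⁰ = 0.5:
  ψ = 0.5000: g = 0.05968, g' = -0.6747 → ψ = 0.5885
  ψ = 0.5885: g = 0.00026, g' = -0.6730 → ψ = 0.5888
Converged at ψ = 0.5888.
Compositions from xᵢ = zᵢ/(1+ψ(Kᵢ−1)), yᵢ = Kᵢxᵢ:
  methanol: x = 0.1124, y = 0.3586
  2-propanol: x = 0.2118, y = 0.3643
  o-xylene: x = 0.6758, y = 0.2771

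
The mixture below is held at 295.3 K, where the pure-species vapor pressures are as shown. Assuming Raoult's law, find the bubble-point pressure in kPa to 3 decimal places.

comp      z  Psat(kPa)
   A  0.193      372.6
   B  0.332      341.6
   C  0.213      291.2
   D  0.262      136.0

At the bubble point ψ → 0, so ΣzᵢKᵢ = 1 with Kᵢ = Pᵢˢᵃᵗ/P ⇒ P = ΣzᵢPᵢˢᵃᵗ.
P = 0.193·372.6 + 0.332·341.6 + 0.213·291.2 + 0.262·136.0 = 282.981 kPa

Pbub = 282.981 kPa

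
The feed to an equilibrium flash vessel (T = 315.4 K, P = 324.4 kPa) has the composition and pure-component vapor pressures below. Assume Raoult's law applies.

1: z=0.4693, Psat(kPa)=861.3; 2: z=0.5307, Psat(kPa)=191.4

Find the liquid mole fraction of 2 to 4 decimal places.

Raoult's law: Kᵢ = Pᵢˢᵃᵗ/P = Pᵢˢᵃᵗ/324.4.
  K_1 = 861.3/324.4 = 2.655055, K_2 = 191.4/324.4 = 0.590012
Rachford–Rice: g(V/F) = Σ zᵢ(Kᵢ−1)/(1+V/F(Kᵢ−1)) = 0.
Check two-phase: ΣzᵢKᵢ = 1.5591 > 1 and Σzᵢ/Kᵢ = 1.0762 > 1, so g(0) = 0.5591 > 0 and g(1) = -0.0762 < 0.
Binary case is linear: z₁(K₁−1)(1+V/F(K₂−1)) + z₂(K₂−1)(1+V/F(K₁−1)) = 0
⇒ V/F = [z₁(K₁−1)+z₂(K₂−1)] / [−(K₁−1)(K₂−1)] = 0.55914/0.67855 = 0.8240
Compositions from xᵢ = zᵢ/(1+V/F(Kᵢ−1)), yᵢ = Kᵢxᵢ:
  1: x = 0.1985, y = 0.5271
  2: x = 0.8015, y = 0.4729

x_2 = 0.8015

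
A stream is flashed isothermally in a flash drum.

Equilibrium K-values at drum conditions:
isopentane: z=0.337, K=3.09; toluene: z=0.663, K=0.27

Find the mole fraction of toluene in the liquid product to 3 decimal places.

Binary case is linear: z₁(K₁−1)(1+ψ(K₂−1)) + z₂(K₂−1)(1+ψ(K₁−1)) = 0
⇒ ψ = [z₁(K₁−1)+z₂(K₂−1)] / [−(K₁−1)(K₂−1)] = 0.2203/1.5257 = 0.144
Compositions from xᵢ = zᵢ/(1+ψ(Kᵢ−1)), yᵢ = Kᵢxᵢ:
  isopentane: x = 0.259, y = 0.800
  toluene: x = 0.741, y = 0.200

x_toluene = 0.741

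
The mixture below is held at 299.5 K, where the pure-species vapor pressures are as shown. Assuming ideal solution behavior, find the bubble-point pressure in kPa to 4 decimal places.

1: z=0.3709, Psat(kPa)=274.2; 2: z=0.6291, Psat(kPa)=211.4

Pbub = 234.6925 kPa

At the bubble point ψ → 0, so ΣzᵢKᵢ = 1 with Kᵢ = Pᵢˢᵃᵗ/P ⇒ P = ΣzᵢPᵢˢᵃᵗ.
P = 0.3709·274.2 + 0.6291·211.4 = 234.6925 kPa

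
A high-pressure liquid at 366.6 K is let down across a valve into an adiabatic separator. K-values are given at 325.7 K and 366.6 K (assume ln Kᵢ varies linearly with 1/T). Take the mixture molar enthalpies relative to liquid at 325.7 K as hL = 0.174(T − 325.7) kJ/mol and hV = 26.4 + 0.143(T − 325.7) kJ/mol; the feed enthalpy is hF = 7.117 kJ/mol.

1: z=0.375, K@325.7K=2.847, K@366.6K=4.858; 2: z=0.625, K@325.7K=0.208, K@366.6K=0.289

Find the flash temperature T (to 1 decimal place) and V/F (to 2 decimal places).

Adiabatic flash: solve Rachford–Rice at each trial T, then check hF = ψ·hV(T) + (1−ψ)·hL(T).
  T = 325.7 K: K = (2.847, 0.208), RR gives ψ = 0.135, H_out = 3.567 kJ/mol
  T = 366.6 K: K = (4.858, 0.289), RR gives ψ = 0.365, H_out = 16.301 kJ/mol
  T = 346.1 K: K = (3.776, 0.247), RR gives ψ = 0.273, H_out = 10.588 kJ/mol
  T = 335.9 K: K = (3.293, 0.227), RR gives ψ = 0.213, H_out = 7.326 kJ/mol
  T = 330.8 K: K = (3.065, 0.218), RR gives ψ = 0.177, H_out = 5.524 kJ/mol
  T = 333.4 K: K = (3.180, 0.223), RR gives ψ = 0.196, H_out = 6.460 kJ/mol
  T = 334.6 K: K = (3.234, 0.225), RR gives ψ = 0.204, H_out = 6.879 kJ/mol
Linear interpolation between T = 334.6 (H_out = 6.879) and T = 335.9 (H_out = 7.326) on hF = 7.117 gives T ≈ 335.3 K, at which ψ = 0.21.

T = 335.3 K, V/F = 0.21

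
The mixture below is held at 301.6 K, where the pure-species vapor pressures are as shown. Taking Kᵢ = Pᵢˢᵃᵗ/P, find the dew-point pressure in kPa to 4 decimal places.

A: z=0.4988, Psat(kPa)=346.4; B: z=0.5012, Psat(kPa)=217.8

Pdew = 267.2977 kPa

At the dew point ψ → 1, so Σzᵢ/Kᵢ = 1 with Kᵢ = Pᵢˢᵃᵗ/P ⇒ 1/P = Σzᵢ/Pᵢˢᵃᵗ.
1/P = 0.4988/346.4 + 0.5012/217.8 = 0.0037411 ⇒ P = 267.2977 kPa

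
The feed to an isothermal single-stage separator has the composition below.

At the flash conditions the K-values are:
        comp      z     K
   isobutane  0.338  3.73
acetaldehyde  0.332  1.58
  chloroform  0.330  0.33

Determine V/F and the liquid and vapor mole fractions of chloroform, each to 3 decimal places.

V/F = 0.742, x_chloroform = 0.656, y_chloroform = 0.217

Rachford–Rice: g(V/F) = Σ zᵢ(Kᵢ−1)/(1+V/F(Kᵢ−1)) = 0.
Feasibility: ΣzᵢKᵢ = 1.894, Σzᵢ/Kᵢ = 1.301 — both > 1, two phases present.
Iterate (Newton) starting at V/F = 0.5:
  V/F = 0.500: g = 0.2070, g' = -0.852 → V/F = 0.743
  V/F = 0.743: g = -0.0008, g' = -0.916 → V/F = 0.742
Converged at V/F = 0.742.
Compositions from xᵢ = zᵢ/(1+V/F(Kᵢ−1)), yᵢ = Kᵢxᵢ:
  isobutane: x = 0.112, y = 0.417
  acetaldehyde: x = 0.232, y = 0.367
  chloroform: x = 0.656, y = 0.217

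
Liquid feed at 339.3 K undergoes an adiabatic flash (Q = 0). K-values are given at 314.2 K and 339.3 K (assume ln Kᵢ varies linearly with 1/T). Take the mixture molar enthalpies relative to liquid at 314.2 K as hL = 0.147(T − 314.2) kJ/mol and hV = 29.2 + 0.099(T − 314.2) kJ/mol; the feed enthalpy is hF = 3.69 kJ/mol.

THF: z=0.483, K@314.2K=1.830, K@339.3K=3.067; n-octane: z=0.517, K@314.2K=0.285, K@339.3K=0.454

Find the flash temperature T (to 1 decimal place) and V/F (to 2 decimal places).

Adiabatic flash: solve Rachford–Rice at each trial T, then check hF = ψ·hV(T) + (1−ψ)·hL(T).
  T = 314.2 K: K = (1.830, 0.285), RR gives ψ = 0.053, H_out = 1.537 kJ/mol
  T = 339.3 K: K = (3.067, 0.454), RR gives ψ = 0.634, H_out = 21.452 kJ/mol
  T = 326.8 K: K = (2.395, 0.363), RR gives ψ = 0.388, H_out = 12.947 kJ/mol
  T = 320.5 K: K = (2.099, 0.323), RR gives ψ = 0.243, H_out = 7.936 kJ/mol
  T = 317.4 K: K = (1.963, 0.304), RR gives ψ = 0.157, H_out = 5.031 kJ/mol
  T = 315.8 K: K = (1.896, 0.294), RR gives ψ = 0.107, H_out = 3.359 kJ/mol
Linear interpolation between T = 315.8 (H_out = 3.359) and T = 317.4 (H_out = 5.031) on hF = 3.69 gives T ≈ 316.1 K, at which ψ = 0.12.

T = 316.1 K, V/F = 0.12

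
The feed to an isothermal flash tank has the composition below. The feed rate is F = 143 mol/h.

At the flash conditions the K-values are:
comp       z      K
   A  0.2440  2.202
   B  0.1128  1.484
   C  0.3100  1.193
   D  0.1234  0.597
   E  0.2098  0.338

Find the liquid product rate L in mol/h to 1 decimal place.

Rachford–Rice: g(ψ) = Σ zᵢ(Kᵢ−1)/(1+ψ(Kᵢ−1)) = 0.
g(0) = ΣzᵢKᵢ − 1 = 0.2191 and g(1) = 1 − Σzᵢ/Kᵢ = -0.2741, so a root lies in (0, 1).
Iterate (Newton) starting at ψ = 0.5:
  ψ = 0.5000: g = 0.01183, g' = -0.4011 → ψ = 0.5295
  ψ = 0.5295: g = -0.00010, g' = -0.4082 → ψ = 0.5292
Converged at ψ = 0.5292.
Then V = ψ·F = 0.5292·143 = 75.7 mol/h and L = F − V = 67.3 mol/h.

L = 67.3 mol/h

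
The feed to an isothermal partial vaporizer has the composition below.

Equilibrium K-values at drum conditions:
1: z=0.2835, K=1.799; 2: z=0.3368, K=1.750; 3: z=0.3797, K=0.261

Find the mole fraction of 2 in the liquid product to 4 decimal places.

x_2 = 0.2671

Rachford–Rice: g(V/F) = Σ zᵢ(Kᵢ−1)/(1+V/F(Kᵢ−1)) = 0.
Check two-phase: ΣzᵢKᵢ = 1.1985 > 1 and Σzᵢ/Kᵢ = 1.8048 > 1, so g(0) = 0.1985 > 0 and g(1) = -0.8048 < 0.
Iterate (Newton) starting at V/F = 0.46:
  V/F = 0.4600: g = -0.07167, g' = -0.6775 → V/F = 0.3542
  V/F = 0.3542: g = -0.00396, g' = -0.6087 → V/F = 0.3477
Converged at V/F = 0.3477.
Compositions from xᵢ = zᵢ/(1+V/F(Kᵢ−1)), yᵢ = Kᵢxᵢ:
  1: x = 0.2219, y = 0.3991
  2: x = 0.2671, y = 0.4675
  3: x = 0.5110, y = 0.1334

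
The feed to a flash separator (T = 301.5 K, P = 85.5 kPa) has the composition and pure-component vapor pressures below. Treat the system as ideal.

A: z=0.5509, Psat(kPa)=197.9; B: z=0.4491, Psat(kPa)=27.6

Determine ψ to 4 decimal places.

ψ = 0.4719

Raoult's law: Kᵢ = Pᵢˢᵃᵗ/P = Pᵢˢᵃᵗ/85.5.
  K_A = 197.9/85.5 = 2.314620, K_B = 27.6/85.5 = 0.322807
Rachford–Rice: g(ψ) = Σ zᵢ(Kᵢ−1)/(1+ψ(Kᵢ−1)) = 0.
g(0) = ΣzᵢKᵢ − 1 = 0.4201 and g(1) = 1 − Σzᵢ/Kᵢ = -0.6292, so a root lies in (0, 1).
Iterate (Newton) starting at ψ = 0.51:
  ψ = 0.5100: g = -0.03103, g' = -0.8218 → ψ = 0.4722
  ψ = 0.4722: g = -0.00029, g' = -0.8076 → ψ = 0.4719
Converged at ψ = 0.4719.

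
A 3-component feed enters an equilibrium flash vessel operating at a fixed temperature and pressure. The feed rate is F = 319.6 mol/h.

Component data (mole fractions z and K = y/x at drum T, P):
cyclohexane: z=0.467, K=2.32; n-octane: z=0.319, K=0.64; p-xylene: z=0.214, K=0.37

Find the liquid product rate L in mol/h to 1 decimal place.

L = 139.3 mol/h

Rachford–Rice: g(ψ) = Σ zᵢ(Kᵢ−1)/(1+ψ(Kᵢ−1)) = 0.
Check two-phase: ΣzᵢKᵢ = 1.367 > 1 and Σzᵢ/Kᵢ = 1.278 > 1, so g(0) = 0.367 > 0 and g(1) = -0.278 < 0.
Iterate (Newton) starting at ψ = 0.57:
  ψ = 0.570: g = -0.0031, g' = -0.537 → ψ = 0.564
Converged at ψ = 0.564.
Then V = ψ·F = 0.5643·319.6 = 180.3 mol/h and L = F − V = 139.3 mol/h.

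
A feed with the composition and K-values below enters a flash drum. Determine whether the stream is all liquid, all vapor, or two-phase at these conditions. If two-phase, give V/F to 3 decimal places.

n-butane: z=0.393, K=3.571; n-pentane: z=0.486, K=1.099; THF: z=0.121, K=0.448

all vapor

ΣzᵢKᵢ = 1.992; Σzᵢ/Kᵢ = 0.822.
Since Σzᵢ/Kᵢ < 1 the mixture is above its dew point — single vapor phase.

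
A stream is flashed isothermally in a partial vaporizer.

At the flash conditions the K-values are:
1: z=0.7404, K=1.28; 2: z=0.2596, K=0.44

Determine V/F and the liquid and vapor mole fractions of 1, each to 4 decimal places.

V/F = 0.3950, x_1 = 0.6667, y_1 = 0.8533

Rachford–Rice: g(V/F) = Σ zᵢ(Kᵢ−1)/(1+V/F(Kᵢ−1)) = 0.
Feasibility: ΣzᵢKᵢ = 1.0619, Σzᵢ/Kᵢ = 1.1684 — both > 1, two phases present.
Newton iteration, V/F⁰ = 0.47:
  V/F = 0.4700: g = -0.01410, g' = -0.1953 → V/F = 0.3978
  V/F = 0.3978: g = -0.00050, g' = -0.1818 → V/F = 0.3950
Converged at V/F = 0.3950.
Compositions from xᵢ = zᵢ/(1+V/F(Kᵢ−1)), yᵢ = Kᵢxᵢ:
  1: x = 0.6667, y = 0.8533
  2: x = 0.3333, y = 0.1467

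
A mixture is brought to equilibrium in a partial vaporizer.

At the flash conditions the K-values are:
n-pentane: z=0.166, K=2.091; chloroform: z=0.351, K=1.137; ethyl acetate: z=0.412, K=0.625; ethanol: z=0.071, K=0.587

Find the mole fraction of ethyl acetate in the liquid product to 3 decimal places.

Iterate (Newton) starting at β = 0.5:
  β = 0.500: g = -0.0649, g' = -0.195 → β = 0.168
  β = 0.168: g = 0.0037, g' = -0.227 → β = 0.184
Converged at β = 0.184.
Compositions from xᵢ = zᵢ/(1+β(Kᵢ−1)), yᵢ = Kᵢxᵢ:
  n-pentane: x = 0.138, y = 0.289
  chloroform: x = 0.342, y = 0.389
  ethyl acetate: x = 0.443, y = 0.277
  ethanol: x = 0.077, y = 0.045

x_ethyl acetate = 0.443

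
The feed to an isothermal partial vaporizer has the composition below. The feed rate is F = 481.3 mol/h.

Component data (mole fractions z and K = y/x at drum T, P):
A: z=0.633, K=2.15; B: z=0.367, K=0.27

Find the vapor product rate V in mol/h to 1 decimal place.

Material balance + equilibrium reduce to Σ zᵢ(Kᵢ−1)/(1+V/F(Kᵢ−1)) = 0.
Check two-phase: ΣzᵢKᵢ = 1.460 > 1 and Σzᵢ/Kᵢ = 1.654 > 1, so g(0) = 0.460 > 0 and g(1) = -0.654 < 0.
Binary case is linear: z₁(K₁−1)(1+V/F(K₂−1)) + z₂(K₂−1)(1+V/F(K₁−1)) = 0
⇒ V/F = [z₁(K₁−1)+z₂(K₂−1)] / [−(K₁−1)(K₂−1)] = 0.4600/0.8395 = 0.548
Then V = V/F·F = 0.5480·481.3 = 263.7 mol/h and L = F − V = 217.6 mol/h.

V = 263.7 mol/h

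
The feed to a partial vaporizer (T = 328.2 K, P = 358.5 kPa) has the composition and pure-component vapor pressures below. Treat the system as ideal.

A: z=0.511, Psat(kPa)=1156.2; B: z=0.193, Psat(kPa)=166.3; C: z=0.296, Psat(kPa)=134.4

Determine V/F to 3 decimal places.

V/F = 0.644

Raoult's law: Kᵢ = Pᵢˢᵃᵗ/P = Pᵢˢᵃᵗ/358.5.
  K_A = 1156.2/358.5 = 3.22510, K_B = 166.3/358.5 = 0.46388, K_C = 134.4/358.5 = 0.37490
Material balance + equilibrium reduce to Σ zᵢ(Kᵢ−1)/(1+V/F(Kᵢ−1)) = 0.
Feasibility: ΣzᵢKᵢ = 1.849, Σzᵢ/Kᵢ = 1.364 — both > 1, two phases present.
Iterate (Newton) starting at V/F = 0.61:
  V/F = 0.610: g = 0.0295, g' = -0.880 → V/F = 0.644
Converged at V/F = 0.644.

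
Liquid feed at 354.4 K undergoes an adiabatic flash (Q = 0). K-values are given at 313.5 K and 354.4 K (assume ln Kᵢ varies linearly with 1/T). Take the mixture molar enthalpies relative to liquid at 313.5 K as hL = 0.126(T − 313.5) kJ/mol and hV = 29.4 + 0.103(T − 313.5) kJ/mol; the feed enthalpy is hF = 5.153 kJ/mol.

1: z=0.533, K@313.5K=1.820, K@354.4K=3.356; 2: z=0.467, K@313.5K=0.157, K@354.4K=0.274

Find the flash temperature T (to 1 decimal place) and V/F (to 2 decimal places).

T = 318.1 K, V/F = 0.16

Adiabatic flash: solve Rachford–Rice at each trial T, then check hF = ψ·hV(T) + (1−ψ)·hL(T).
  T = 313.5 K: K = (1.820, 0.157), RR gives ψ = 0.063, H_out = 1.845 kJ/mol
  T = 354.4 K: K = (3.356, 0.274), RR gives ψ = 0.536, H_out = 20.406 kJ/mol
  T = 333.9 K: K = (2.516, 0.211), RR gives ψ = 0.367, H_out = 13.200 kJ/mol
  T = 323.7 K: K = (2.151, 0.183), RR gives ψ = 0.246, H_out = 8.473 kJ/mol
  T = 318.6 K: K = (1.981, 0.170), RR gives ψ = 0.166, H_out = 5.501 kJ/mol
  T = 316.1 K: K = (1.901, 0.163), RR gives ψ = 0.119, H_out = 3.814 kJ/mol
  T = 317.4 K: K = (1.943, 0.167), RR gives ψ = 0.144, H_out = 4.714 kJ/mol
Linear interpolation between T = 317.4 (H_out = 4.714) and T = 318.6 (H_out = 5.501) on hF = 5.153 gives T ≈ 318.1 K, at which ψ = 0.16.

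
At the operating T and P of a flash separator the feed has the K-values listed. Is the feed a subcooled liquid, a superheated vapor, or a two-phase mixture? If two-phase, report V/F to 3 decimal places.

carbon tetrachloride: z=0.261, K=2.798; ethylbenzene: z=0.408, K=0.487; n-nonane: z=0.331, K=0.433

two-phase, V/F = 0.075

ΣzᵢKᵢ = 1.072; Σzᵢ/Kᵢ = 1.695.
Both exceed 1, so a two-phase solution exists.
Newton–Raphson from ψ = 0.5:
  ψ = 0.500: g = -0.2963, g' = -0.635 → ψ = 0.034
  ψ = 0.034: g = 0.0381, g' = -0.972 → ψ = 0.073
  ψ = 0.073: g = 0.0016, g' = -0.891 → ψ = 0.075
Converged at ψ = 0.075.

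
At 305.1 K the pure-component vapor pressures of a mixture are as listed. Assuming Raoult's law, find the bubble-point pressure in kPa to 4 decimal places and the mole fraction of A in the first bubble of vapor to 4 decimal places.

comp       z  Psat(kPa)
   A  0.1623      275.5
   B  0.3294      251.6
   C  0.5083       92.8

At the bubble point ψ → 0, so ΣzᵢKᵢ = 1 with Kᵢ = Pᵢˢᵃᵗ/P ⇒ P = ΣzᵢPᵢˢᵃᵗ.
P = 0.1623·275.5 + 0.3294·251.6 + 0.5083·92.8 = 174.7609 kPa
yᵢ = zᵢPᵢˢᵃᵗ/P ⇒ y_A = 0.1623·275.5/174.7609 = 0.2559

Pbub = 174.7609 kPa, y_A = 0.2559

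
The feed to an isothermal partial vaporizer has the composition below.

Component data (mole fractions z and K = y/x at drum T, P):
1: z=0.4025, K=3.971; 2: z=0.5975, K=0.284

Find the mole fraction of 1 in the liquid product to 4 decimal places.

x_1 = 0.1942

Rachford–Rice: g(V/F) = Σ zᵢ(Kᵢ−1)/(1+V/F(Kᵢ−1)) = 0.
Check two-phase: ΣzᵢKᵢ = 1.7680 > 1 and Σzᵢ/Kᵢ = 2.2052 > 1, so g(0) = 0.7680 > 0 and g(1) = -1.2052 < 0.
Newton iteration, V/F⁰ = 0.35:
  V/F = 0.3500: g = 0.01536, g' = -1.3993 → V/F = 0.3610
Converged at V/F = 0.3610.
Compositions from xᵢ = zᵢ/(1+V/F(Kᵢ−1)), yᵢ = Kᵢxᵢ:
  1: x = 0.1942, y = 0.7712
  2: x = 0.8058, y = 0.2288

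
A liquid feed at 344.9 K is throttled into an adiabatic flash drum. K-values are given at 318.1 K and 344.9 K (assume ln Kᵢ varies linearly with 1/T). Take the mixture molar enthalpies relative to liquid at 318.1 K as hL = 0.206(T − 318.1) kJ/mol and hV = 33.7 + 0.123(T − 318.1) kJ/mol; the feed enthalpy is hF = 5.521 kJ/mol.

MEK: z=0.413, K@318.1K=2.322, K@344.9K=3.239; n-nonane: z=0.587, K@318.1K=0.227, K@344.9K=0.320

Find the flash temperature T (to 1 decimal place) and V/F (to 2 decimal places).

Adiabatic flash: solve Rachford–Rice at each trial T, then check hF = ψ·hV(T) + (1−ψ)·hL(T).
  T = 318.1 K: K = (2.322, 0.227), RR gives ψ = 0.090, H_out = 3.042 kJ/mol
  T = 344.9 K: K = (3.239, 0.320), RR gives ψ = 0.345, H_out = 16.386 kJ/mol
  T = 331.5 K: K = (2.761, 0.271), RR gives ψ = 0.233, H_out = 10.369 kJ/mol
  T = 324.8 K: K = (2.537, 0.249), RR gives ψ = 0.168, H_out = 6.937 kJ/mol
  T = 321.5 K: K = (2.430, 0.238), RR gives ψ = 0.131, H_out = 5.088 kJ/mol
  T = 323.1 K: K = (2.481, 0.243), RR gives ψ = 0.149, H_out = 6.000 kJ/mol
Linear interpolation between T = 321.5 (H_out = 5.088) and T = 323.1 (H_out = 6.000) on hF = 5.521 gives T ≈ 322.3 K, at which ψ = 0.14.

T = 322.3 K, V/F = 0.14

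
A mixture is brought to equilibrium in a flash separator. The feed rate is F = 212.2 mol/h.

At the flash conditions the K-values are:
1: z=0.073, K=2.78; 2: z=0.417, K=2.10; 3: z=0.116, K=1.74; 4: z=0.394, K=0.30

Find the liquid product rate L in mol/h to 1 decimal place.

L = 105.3 mol/h

Material balance + equilibrium reduce to Σ zᵢ(Kᵢ−1)/(1+β(Kᵢ−1)) = 0.
Feasibility: ΣzᵢKᵢ = 1.399, Σzᵢ/Kᵢ = 1.605 — both > 1, two phases present.
Newton–Raphson from β = 0.5:
  β = 0.500: g = 0.0030, g' = -0.766 → β = 0.504
Converged at β = 0.504.
Then V = β·F = 0.5040·212.2 = 106.9 mol/h and L = F − V = 105.3 mol/h.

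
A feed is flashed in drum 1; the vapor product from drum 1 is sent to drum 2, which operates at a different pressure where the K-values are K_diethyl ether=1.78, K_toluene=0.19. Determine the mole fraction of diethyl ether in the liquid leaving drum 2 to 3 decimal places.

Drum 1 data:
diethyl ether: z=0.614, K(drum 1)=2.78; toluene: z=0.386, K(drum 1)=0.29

x_diethyl ether (drum 2) = 0.509

Drum 1:
Rachford–Rice: g(ψ₁) = Σ zᵢ(Kᵢ−1)/(1+ψ₁(Kᵢ−1)) = 0.
g(0) = ΣzᵢKᵢ − 1 = 0.819 and g(1) = 1 − Σzᵢ/Kᵢ = -0.552, so a root lies in (0, 1).
Binary case is linear: z₁(K₁−1)(1+ψ₁(K₂−1)) + z₂(K₂−1)(1+ψ₁(K₁−1)) = 0
⇒ ψ₁ = [z₁(K₁−1)+z₂(K₂−1)] / [−(K₁−1)(K₂−1)] = 0.8189/1.2638 = 0.648
Drum-1 compositions:
  diethyl ether: x = 0.285, y = 0.793
  toluene: x = 0.715, y = 0.207
Drum-2 feed = drum-1 vapor: z₂ = (0.7927, 0.2073).
Drum 2:
Rachford–Rice: g(ψ₂) = Σ zᵢ(Kᵢ−1)/(1+ψ₂(Kᵢ−1)) = 0.
Check two-phase: ΣzᵢKᵢ = 1.450 > 1 and Σzᵢ/Kᵢ = 1.536 > 1, so g(0) = 0.450 > 0 and g(1) = -0.536 < 0.
Binary case is linear: z₁(K₁−1)(1+ψ₂(K₂−1)) + z₂(K₂−1)(1+ψ₂(K₁−1)) = 0
⇒ ψ₂ = [z₁(K₁−1)+z₂(K₂−1)] / [−(K₁−1)(K₂−1)] = 0.4504/0.6318 = 0.713
  diethyl ether: x = 0.509, y = 0.907
  toluene: x = 0.491, y = 0.093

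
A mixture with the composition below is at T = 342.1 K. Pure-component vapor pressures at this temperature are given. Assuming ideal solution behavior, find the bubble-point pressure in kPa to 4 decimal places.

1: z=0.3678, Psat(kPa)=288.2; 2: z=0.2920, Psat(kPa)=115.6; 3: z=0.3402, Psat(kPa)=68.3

Pbub = 162.9908 kPa

At the bubble point ψ → 0, so ΣzᵢKᵢ = 1 with Kᵢ = Pᵢˢᵃᵗ/P ⇒ P = ΣzᵢPᵢˢᵃᵗ.
P = 0.3678·288.2 + 0.2920·115.6 + 0.3402·68.3 = 162.9908 kPa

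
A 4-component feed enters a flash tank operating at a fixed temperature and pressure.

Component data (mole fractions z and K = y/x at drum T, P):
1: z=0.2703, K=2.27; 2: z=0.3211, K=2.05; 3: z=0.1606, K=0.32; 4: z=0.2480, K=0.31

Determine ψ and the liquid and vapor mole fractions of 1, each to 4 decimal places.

ψ = 0.5057, x_1 = 0.1646, y_1 = 0.3736

Rachford–Rice: g(ψ) = Σ zᵢ(Kᵢ−1)/(1+ψ(Kᵢ−1)) = 0.
Check two-phase: ΣzᵢKᵢ = 1.4001 > 1 and Σzᵢ/Kᵢ = 1.5776 > 1, so g(0) = 0.4001 > 0 and g(1) = -0.5776 < 0.
Iterate (Newton) starting at ψ = 0.48:
  ψ = 0.4800: g = 0.01946, g' = -0.7524 → ψ = 0.5059
  ψ = 0.5059: g = -0.00014, g' = -0.7638 → ψ = 0.5057
Converged at ψ = 0.5057.
Compositions from xᵢ = zᵢ/(1+ψ(Kᵢ−1)), yᵢ = Kᵢxᵢ:
  1: x = 0.1646, y = 0.3736
  2: x = 0.2097, y = 0.4300
  3: x = 0.2448, y = 0.0783
  4: x = 0.3809, y = 0.1181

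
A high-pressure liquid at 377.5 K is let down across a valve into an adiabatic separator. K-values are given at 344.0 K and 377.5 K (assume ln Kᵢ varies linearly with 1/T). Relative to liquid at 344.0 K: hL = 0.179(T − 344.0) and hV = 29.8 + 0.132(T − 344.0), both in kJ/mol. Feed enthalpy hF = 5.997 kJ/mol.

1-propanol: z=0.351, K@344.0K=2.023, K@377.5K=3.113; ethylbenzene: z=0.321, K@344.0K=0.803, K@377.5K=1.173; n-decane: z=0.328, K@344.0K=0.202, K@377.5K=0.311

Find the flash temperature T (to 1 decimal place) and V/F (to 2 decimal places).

Adiabatic flash: solve Rachford–Rice at each trial T, then check hF = ψ·hV(T) + (1−ψ)·hL(T).
  T = 344.0 K: K = (2.023, 0.803, 0.202), RR gives ψ = 0.059, H_out = 1.757 kJ/mol
  T = 377.5 K: K = (3.113, 1.173, 0.311), RR gives ψ = 0.590, H_out = 22.639 kJ/mol
  T = 360.8 K: K = (2.536, 0.980, 0.253), RR gives ψ = 0.368, H_out = 13.692 kJ/mol
  T = 352.4 K: K = (2.271, 0.889, 0.227), RR gives ψ = 0.230, H_out = 8.279 kJ/mol
  T = 348.2 K: K = (2.145, 0.845, 0.214), RR gives ψ = 0.150, H_out = 5.194 kJ/mol
  T = 350.3 K: K = (2.208, 0.867, 0.220), RR gives ψ = 0.191, H_out = 6.775 kJ/mol
Linear interpolation between T = 348.2 (H_out = 5.194) and T = 350.3 (H_out = 6.775) on hF = 5.997 gives T ≈ 349.3 K, at which ψ = 0.17.

T = 349.3 K, V/F = 0.17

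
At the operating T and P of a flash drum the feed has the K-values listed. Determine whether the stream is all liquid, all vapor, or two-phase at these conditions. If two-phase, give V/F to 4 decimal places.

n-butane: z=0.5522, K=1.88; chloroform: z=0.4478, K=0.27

two-phase, V/F = 0.2476

ΣzᵢKᵢ = 1.1590; Σzᵢ/Kᵢ = 1.9522.
Both exceed 1, so a two-phase solution exists.
Let ψ = V/F and solve Σ zᵢ(Kᵢ−1)/(1+ψ(Kᵢ−1)) = 0.
Binary case is linear: z₁(K₁−1)(1+ψ(K₂−1)) + z₂(K₂−1)(1+ψ(K₁−1)) = 0
⇒ ψ = [z₁(K₁−1)+z₂(K₂−1)] / [−(K₁−1)(K₂−1)] = 0.15904/0.64240 = 0.2476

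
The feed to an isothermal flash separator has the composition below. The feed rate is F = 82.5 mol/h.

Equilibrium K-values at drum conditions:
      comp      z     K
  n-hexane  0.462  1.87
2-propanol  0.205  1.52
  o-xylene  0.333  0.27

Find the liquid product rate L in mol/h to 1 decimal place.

Material balance + equilibrium reduce to Σ zᵢ(Kᵢ−1)/(1+β(Kᵢ−1)) = 0.
Check two-phase: ΣzᵢKᵢ = 1.265 > 1 and Σzᵢ/Kᵢ = 1.615 > 1, so g(0) = 0.265 > 0 and g(1) = -0.615 < 0.
Newton–Raphson from β = 0.44:
  β = 0.440: g = 0.0193, g' = -0.605 → β = 0.472
  β = 0.472: g = -0.0003, g' = -0.624 → β = 0.471
Converged at β = 0.471.
Then V = β·F = 0.4714·82.5 = 38.9 mol/h and L = F − V = 43.6 mol/h.

L = 43.6 mol/h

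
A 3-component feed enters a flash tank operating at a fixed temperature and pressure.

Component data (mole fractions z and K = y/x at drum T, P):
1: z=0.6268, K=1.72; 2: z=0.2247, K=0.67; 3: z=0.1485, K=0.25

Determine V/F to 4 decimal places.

V/F = 0.6415

Newton iteration, V/F⁰ = 0.5:
  V/F = 0.5000: g = 0.06483, g' = -0.4246 → V/F = 0.6527
  V/F = 0.6527: g = -0.00566, g' = -0.5107 → V/F = 0.6416
  V/F = 0.6416: g = -0.00005, g' = -0.5018 → V/F = 0.6415
Converged at V/F = 0.6415.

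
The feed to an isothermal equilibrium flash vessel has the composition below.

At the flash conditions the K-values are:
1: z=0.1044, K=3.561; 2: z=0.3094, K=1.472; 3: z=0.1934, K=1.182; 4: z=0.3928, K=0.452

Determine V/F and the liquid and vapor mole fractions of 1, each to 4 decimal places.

Iterate (Newton) starting at V/F = 0.5:
  V/F = 0.5000: g = -0.02884, g' = -0.4060 → V/F = 0.4290
  V/F = 0.4290: g = 0.00010, g' = -0.4103 → V/F = 0.4292
Converged at V/F = 0.4292.
Compositions from xᵢ = zᵢ/(1+V/F(Kᵢ−1)), yᵢ = Kᵢxᵢ:
  1: x = 0.0497, y = 0.1771
  2: x = 0.2573, y = 0.3787
  3: x = 0.1794, y = 0.2120
  4: x = 0.5136, y = 0.2321

V/F = 0.4292, x_1 = 0.0497, y_1 = 0.1771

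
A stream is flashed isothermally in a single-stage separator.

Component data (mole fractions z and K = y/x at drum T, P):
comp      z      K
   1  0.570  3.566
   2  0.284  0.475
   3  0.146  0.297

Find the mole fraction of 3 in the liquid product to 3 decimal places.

Material balance + equilibrium reduce to Σ zᵢ(Kᵢ−1)/(1+β(Kᵢ−1)) = 0.
Check two-phase: ΣzᵢKᵢ = 2.211 > 1 and Σzᵢ/Kᵢ = 1.249 > 1, so g(0) = 1.211 > 0 and g(1) = -0.249 < 0.
Newton iteration, β⁰ = 0.32:
  β = 0.320: g = 0.4915, g' = -1.365 → β = 0.680
  β = 0.680: g = 0.1042, g' = -0.952 → β = 0.790
  β = 0.790: g = -0.0020, g' = -1.003 → β = 0.788
Converged at β = 0.788.
Compositions from xᵢ = zᵢ/(1+β(Kᵢ−1)), yᵢ = Kᵢxᵢ:
  1: x = 0.189, y = 0.673
  2: x = 0.484, y = 0.230
  3: x = 0.327, y = 0.097

x_3 = 0.327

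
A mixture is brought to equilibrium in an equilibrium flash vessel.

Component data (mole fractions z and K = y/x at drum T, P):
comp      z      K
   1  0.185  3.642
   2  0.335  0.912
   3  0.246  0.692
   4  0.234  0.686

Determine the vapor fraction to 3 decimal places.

ψ = 0.510

Rachford–Rice: g(ψ) = Σ zᵢ(Kᵢ−1)/(1+ψ(Kᵢ−1)) = 0.
g(0) = ΣzᵢKᵢ − 1 = 0.310 and g(1) = 1 − Σzᵢ/Kᵢ = -0.115, so a root lies in (0, 1).
Iterate (Newton) starting at ψ = 0.58:
  ψ = 0.580: g = -0.0201, g' = -0.273 → ψ = 0.506
  ψ = 0.506: g = 0.0011, g' = -0.305 → ψ = 0.510
Converged at ψ = 0.510.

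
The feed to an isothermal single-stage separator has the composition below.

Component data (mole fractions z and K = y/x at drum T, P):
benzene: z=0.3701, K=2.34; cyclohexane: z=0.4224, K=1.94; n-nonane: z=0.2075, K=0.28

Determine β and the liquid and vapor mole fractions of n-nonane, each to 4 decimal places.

Rachford–Rice: g(β) = Σ zᵢ(Kᵢ−1)/(1+β(Kᵢ−1)) = 0.
Check two-phase: ΣzᵢKᵢ = 1.7436 > 1 and Σzᵢ/Kᵢ = 1.1170 > 1, so g(0) = 0.7436 > 0 and g(1) = -0.1170 < 0.
Iterate (Newton) starting at β = 0.5:
  β = 0.5000: g = 0.33364, g' = -0.6736 → β = 0.9953
  β = 0.9953: g = -0.10953, g' = -1.5610 → β = 0.9251
  β = 0.9251: g = -0.01361, g' = -1.2040 → β = 0.9138
  β = 0.9138: g = -0.00024, g' = -1.1617 → β = 0.9136
Converged at β = 0.9136.
Compositions from xᵢ = zᵢ/(1+β(Kᵢ−1)), yᵢ = Kᵢxᵢ:
  benzene: x = 0.1664, y = 0.3894
  cyclohexane: x = 0.2272, y = 0.4409
  n-nonane: x = 0.6064, y = 0.1698

β = 0.9136, x_n-nonane = 0.6064, y_n-nonane = 0.1698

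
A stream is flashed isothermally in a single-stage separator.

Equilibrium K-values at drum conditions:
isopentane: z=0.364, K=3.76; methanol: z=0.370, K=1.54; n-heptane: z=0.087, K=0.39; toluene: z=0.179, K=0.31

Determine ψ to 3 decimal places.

ψ = 0.879

Rachford–Rice: g(ψ) = Σ zᵢ(Kᵢ−1)/(1+ψ(Kᵢ−1)) = 0.
Feasibility: ΣzᵢKᵢ = 2.028, Σzᵢ/Kᵢ = 1.138 — both > 1, two phases present.
Newton–Raphson from ψ = 0.46:
  ψ = 0.460: g = 0.3480, g' = -0.853 → ψ = 0.868
  ψ = 0.868: g = 0.0112, g' = -0.966 → ψ = 0.880
  ψ = 0.880: g = -0.0001, g' = -0.988 → ψ = 0.879
Converged at ψ = 0.879.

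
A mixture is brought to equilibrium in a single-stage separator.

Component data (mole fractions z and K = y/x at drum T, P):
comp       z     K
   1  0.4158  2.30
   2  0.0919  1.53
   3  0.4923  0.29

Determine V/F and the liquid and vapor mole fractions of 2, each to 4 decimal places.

V/F = 0.2831, x_2 = 0.0799, y_2 = 0.1223

Newton iteration, V/F⁰ = 0.5:
  V/F = 0.5000: g = -0.17581, g' = -0.8708 → V/F = 0.2981
  V/F = 0.2981: g = -0.01174, g' = -0.7836 → V/F = 0.2831
Converged at V/F = 0.2831.
Compositions from xᵢ = zᵢ/(1+V/F(Kᵢ−1)), yᵢ = Kᵢxᵢ:
  1: x = 0.3039, y = 0.6991
  2: x = 0.0799, y = 0.1223
  3: x = 0.6162, y = 0.1787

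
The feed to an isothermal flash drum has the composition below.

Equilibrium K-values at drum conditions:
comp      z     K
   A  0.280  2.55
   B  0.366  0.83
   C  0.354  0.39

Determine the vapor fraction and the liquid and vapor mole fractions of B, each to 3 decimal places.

Rachford–Rice: g(ψ) = Σ zᵢ(Kᵢ−1)/(1+ψ(Kᵢ−1)) = 0.
g(0) = ΣzᵢKᵢ − 1 = 0.156 and g(1) = 1 − Σzᵢ/Kᵢ = -0.458, so a root lies in (0, 1).
Newton–Raphson from ψ = 0.5:
  ψ = 0.500: g = -0.1342, g' = -0.499 → ψ = 0.231
  ψ = 0.231: g = 0.0035, g' = -0.555 → ψ = 0.237
Converged at ψ = 0.237.
Compositions from xᵢ = zᵢ/(1+ψ(Kᵢ−1)), yᵢ = Kᵢxᵢ:
  A: x = 0.205, y = 0.522
  B: x = 0.381, y = 0.317
  C: x = 0.414, y = 0.161

ψ = 0.237, x_B = 0.381, y_B = 0.317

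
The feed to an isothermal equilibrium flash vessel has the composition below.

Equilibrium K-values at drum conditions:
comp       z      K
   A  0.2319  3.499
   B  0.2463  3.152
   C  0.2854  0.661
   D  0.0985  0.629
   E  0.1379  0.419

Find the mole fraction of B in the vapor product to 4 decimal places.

y_B = 0.2654

Iterate (Newton) starting at V/F = 0.5:
  V/F = 0.5000: g = 0.23865, g' = -0.7113 → V/F = 0.8355
  V/F = 0.8355: g = 0.03346, g' = -0.5657 → V/F = 0.8947
  V/F = 0.8947: g = -0.00012, g' = -0.5714 → V/F = 0.8944
Converged at V/F = 0.8944.
Compositions from xᵢ = zᵢ/(1+V/F(Kᵢ−1)), yᵢ = Kᵢxᵢ:
  A: x = 0.0717, y = 0.2508
  B: x = 0.0842, y = 0.2654
  C: x = 0.4096, y = 0.2707
  D: x = 0.1474, y = 0.0927
  E: x = 0.2871, y = 0.1203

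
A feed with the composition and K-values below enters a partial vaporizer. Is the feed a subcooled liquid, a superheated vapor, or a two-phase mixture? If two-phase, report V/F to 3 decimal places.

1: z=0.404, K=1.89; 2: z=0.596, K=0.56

two-phase, V/F = 0.249

ΣzᵢKᵢ = 1.097; Σzᵢ/Kᵢ = 1.278.
Both exceed 1, so a two-phase solution exists.
Rachford–Rice: g(ψ) = Σ zᵢ(Kᵢ−1)/(1+ψ(Kᵢ−1)) = 0.
Newton iteration, ψ⁰ = 0.54:
  ψ = 0.540: g = -0.1011, g' = -0.344 → ψ = 0.246
  ψ = 0.246: g = 0.0007, g' = -0.360 → ψ = 0.249
Converged at ψ = 0.249.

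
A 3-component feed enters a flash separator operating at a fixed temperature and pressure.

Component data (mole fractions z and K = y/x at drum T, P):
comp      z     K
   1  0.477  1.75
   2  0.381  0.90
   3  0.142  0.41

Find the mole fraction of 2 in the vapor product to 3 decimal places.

y_2 = 0.376

Rachford–Rice: g(ψ) = Σ zᵢ(Kᵢ−1)/(1+ψ(Kᵢ−1)) = 0.
Check two-phase: ΣzᵢKᵢ = 1.236 > 1 and Σzᵢ/Kᵢ = 1.042 > 1, so g(0) = 0.236 > 0 and g(1) = -0.042 < 0.
Iterate (Newton) starting at ψ = 0.5:
  ψ = 0.500: g = 0.1012, g' = -0.246 → ψ = 0.912
  ψ = 0.912: g = -0.0109, g' = -0.331 → ψ = 0.879
  ψ = 0.879: g = -0.0003, g' = -0.315 → ψ = 0.878
Converged at ψ = 0.878.
Compositions from xᵢ = zᵢ/(1+ψ(Kᵢ−1)), yᵢ = Kᵢxᵢ:
  1: x = 0.288, y = 0.503
  2: x = 0.418, y = 0.376
  3: x = 0.295, y = 0.121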